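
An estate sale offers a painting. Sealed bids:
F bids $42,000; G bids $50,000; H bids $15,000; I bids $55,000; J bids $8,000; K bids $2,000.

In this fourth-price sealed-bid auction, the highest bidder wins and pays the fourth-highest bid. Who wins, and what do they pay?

Rule: the highest bidder wins and pays the fourth-highest bid.
Bids in order: 55,000 (I) > 50,000 (G) > 42,000 (F) > 15,000 (H) > 8,000 (J) > 2,000 (K)
I wins; payment is bid #4 in the ranking = $15,000.

I pays $15,000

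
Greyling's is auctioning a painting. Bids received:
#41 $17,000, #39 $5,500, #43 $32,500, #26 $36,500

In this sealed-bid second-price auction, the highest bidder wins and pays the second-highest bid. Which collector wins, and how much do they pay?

Sorting bids: 36,500 (#26) > 32,500 (#43) > 17,000 (#41) > 5,500 (#39)
#26 wins with the highest bid; price is set by the runner-up at $32,500.

#26 pays $32,500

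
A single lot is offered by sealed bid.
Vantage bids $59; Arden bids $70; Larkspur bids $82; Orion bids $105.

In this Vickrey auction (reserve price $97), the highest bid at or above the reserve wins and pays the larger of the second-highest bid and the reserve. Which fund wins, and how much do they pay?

Bids ranked: 105 (Orion) > 82 (Larkspur) > 70 (Arden) > 59 (Vantage)
Orion has the top bid at or above the reserve ($105).
max(second-highest $82, reserve $97) = $97.

Orion pays $97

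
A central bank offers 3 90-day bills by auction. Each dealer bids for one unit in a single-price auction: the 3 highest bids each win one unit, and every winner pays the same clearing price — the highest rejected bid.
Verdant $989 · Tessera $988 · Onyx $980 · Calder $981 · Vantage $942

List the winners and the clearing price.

Verdant, Tessera, Calder; each pays $980

Sorting: 989 (Verdant), 988 (Tessera), 981 (Calder), 980 (Onyx), 942 (Vantage)
The 3 highest are Verdant, Tessera, Calder.
Clearing price = highest rejected bid = $980.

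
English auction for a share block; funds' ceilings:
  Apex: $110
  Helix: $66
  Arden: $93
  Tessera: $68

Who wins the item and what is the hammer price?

Apex wins at $93

Sorting limits: 110 (Apex) > 93 (Arden) > 68 (Tessera) > 66 (Helix)
Arden is the last rival to drop out, at $93; Apex remains and wins at that price.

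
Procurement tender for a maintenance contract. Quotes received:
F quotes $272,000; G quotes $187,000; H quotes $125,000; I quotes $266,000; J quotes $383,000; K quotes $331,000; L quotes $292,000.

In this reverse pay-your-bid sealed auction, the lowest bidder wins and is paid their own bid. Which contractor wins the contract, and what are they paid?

H is paid $125,000

Rule: the lowest bidder wins and is paid their own bid.
Bids in order: 125,000 (H) < 187,000 (G) < 266,000 (I) < 272,000 (F) < 292,000 (L) < 331,000 (K) < …
H has the lowest bid and is paid exactly that: $125,000.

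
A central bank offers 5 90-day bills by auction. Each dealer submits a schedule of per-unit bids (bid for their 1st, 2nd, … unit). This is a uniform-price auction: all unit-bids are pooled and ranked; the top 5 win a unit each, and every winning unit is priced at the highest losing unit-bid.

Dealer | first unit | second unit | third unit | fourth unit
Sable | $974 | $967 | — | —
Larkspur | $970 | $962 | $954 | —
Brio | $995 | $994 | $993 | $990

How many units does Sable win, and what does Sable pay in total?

Sable: 1 unit, pays $970

All unit-bids, highest first — top 5: 995 (Brio-1), 994 (Brio-2), 993 (Brio-3), 990 (Brio-4), 974 (Sable-1)
First bid not allocated: $970.
Sable wins 1 unit(s) at $970 each.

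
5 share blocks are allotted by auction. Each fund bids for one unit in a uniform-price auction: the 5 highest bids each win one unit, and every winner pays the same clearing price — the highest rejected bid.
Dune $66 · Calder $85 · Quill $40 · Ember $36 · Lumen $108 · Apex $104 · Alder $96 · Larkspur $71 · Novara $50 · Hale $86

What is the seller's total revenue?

Bids ranked high→low: 108 (Lumen), 104 (Apex), 96 (Alder), 86 (Hale), 85 (Calder), 71 (Larkspur), 66 (Dune), …
Winners (5 units): Lumen, Apex, Alder, Hale, Calder.
Clearing price = highest rejected bid = $71.
Total revenue = 5 × $71 = $355.

Total revenue: $355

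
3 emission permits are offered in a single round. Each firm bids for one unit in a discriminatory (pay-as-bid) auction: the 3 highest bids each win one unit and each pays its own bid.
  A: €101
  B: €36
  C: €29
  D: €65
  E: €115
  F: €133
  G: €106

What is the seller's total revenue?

Ordering the bids: 133 (F), 115 (E), 106 (G), 101 (A), 65 (D), …
Winners (3 units): F, E, G.
Total revenue = 133 + 115 + 106 = €354.

Total revenue: €354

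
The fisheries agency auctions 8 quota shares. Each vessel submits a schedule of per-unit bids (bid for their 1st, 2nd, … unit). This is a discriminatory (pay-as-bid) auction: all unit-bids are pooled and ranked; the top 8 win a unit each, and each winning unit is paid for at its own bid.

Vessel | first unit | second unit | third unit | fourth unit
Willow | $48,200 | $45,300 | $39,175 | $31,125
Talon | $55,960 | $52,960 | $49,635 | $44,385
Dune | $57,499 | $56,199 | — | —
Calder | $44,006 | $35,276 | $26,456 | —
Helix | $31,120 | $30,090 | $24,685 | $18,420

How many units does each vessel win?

Dune 2, Talon 4, Willow 2

Merging the schedules and taking the best 8: 57,499 (Dune-1), 56,199 (Dune-2), 55,960 (Talon-1), 52,960 (Talon-2), 49,635 (Talon-3), 48,200 (Willow-1), 45,300 (Willow-2), 44,385 (Talon-4)
Next rejected bid: $44,006 (not a price — pay-as-bid).
Allocation: Dune 2, Talon 4, Willow 2.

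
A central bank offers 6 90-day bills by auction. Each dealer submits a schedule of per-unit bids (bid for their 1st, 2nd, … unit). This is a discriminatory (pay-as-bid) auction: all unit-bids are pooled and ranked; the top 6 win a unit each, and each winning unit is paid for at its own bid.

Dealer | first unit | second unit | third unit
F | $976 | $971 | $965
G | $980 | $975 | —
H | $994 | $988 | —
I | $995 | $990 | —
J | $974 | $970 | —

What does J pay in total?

J pays $0

Merging the schedules and taking the best 6: 995 (I-1), 994 (H-1), 990 (I-2), 988 (H-2), 980 (G-1), 976 (F-1)
Next rejected bid: $975 (not a price — pay-as-bid).
J wins no units.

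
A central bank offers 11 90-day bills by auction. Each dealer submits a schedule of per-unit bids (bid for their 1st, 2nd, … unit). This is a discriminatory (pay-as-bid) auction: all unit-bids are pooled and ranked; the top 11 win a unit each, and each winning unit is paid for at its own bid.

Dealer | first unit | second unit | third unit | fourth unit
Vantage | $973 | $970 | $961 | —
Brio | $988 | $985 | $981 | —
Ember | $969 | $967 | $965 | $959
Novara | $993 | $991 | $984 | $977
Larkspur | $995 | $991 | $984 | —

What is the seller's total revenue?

Total revenue: $10,842

Pooled unit-bids ranked (top 11): 995 (Larkspur-1), 993 (Novara-1), 991 (Novara-2), 991 (Larkspur-2), 988 (Brio-1), 985 (Brio-2), 984 (Novara-3), 984 (Larkspur-3), 981 (Brio-3), 977 (Novara-4), 973 (Vantage-1)
Next rejected bid: $970 (not a price — pay-as-bid).
Each winning unit pays its own bid.
Revenue = 995 + 993 + 991 + 991 + 988 + 985 + 984 + 984 + 981 + 977 + 973 = $10,842.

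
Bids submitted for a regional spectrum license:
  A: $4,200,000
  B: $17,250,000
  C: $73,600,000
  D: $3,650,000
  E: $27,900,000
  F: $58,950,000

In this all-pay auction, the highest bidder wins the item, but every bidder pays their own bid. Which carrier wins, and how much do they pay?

C pays $73,600,000

Rule: the highest bidder wins the item, but every bidder pays their own bid.
Bids in order: 73,600,000 (C) > 58,950,000 (F) > 27,900,000 (E) > 17,250,000 (B) > 4,200,000 (A) > 3,650,000 (D)
C wins with the top bid; all bids are sunk regardless.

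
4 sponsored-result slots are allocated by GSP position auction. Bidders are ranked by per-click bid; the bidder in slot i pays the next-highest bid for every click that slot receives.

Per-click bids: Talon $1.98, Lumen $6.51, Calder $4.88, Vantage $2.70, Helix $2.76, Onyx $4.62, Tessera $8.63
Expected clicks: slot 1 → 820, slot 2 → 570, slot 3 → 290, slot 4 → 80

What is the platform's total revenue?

Total revenue: $9680.40

Ranked by bid: $8.63 (Tessera) > $6.51 (Lumen) > $4.88 (Calder) > $4.62 (Onyx) > $2.76 (Helix) > …
Slot 1: Tessera pays $6.51 × 820 = $5338.20
Slot 2: Lumen pays $4.88 × 570 = $2781.60
Slot 3: Calder pays $4.62 × 290 = $1339.80
Slot 4: Onyx pays $2.76 × 80 = $220.80
Total = $9680.40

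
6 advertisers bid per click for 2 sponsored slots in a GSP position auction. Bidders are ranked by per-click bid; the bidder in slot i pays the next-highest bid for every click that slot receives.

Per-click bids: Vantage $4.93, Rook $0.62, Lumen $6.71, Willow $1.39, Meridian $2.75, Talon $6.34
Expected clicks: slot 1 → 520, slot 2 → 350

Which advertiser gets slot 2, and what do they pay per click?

Talon; $4.93 per click

Per-click bids in order: $6.71 (Lumen) > $6.34 (Talon) > $4.93 (Vantage) > …
Slot 2 goes to the second-ranked bidder, Talon, who pays the next bid down: $4.93/click.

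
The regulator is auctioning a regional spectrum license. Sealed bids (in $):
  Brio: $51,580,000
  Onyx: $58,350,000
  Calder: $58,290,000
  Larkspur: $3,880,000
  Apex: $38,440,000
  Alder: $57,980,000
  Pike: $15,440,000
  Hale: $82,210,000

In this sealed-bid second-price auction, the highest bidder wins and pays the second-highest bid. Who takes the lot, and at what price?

Rule: the highest bidder wins and pays the second-highest bid.
Sorting bids: 82,210,000 (Hale) > 58,350,000 (Onyx) > 58,290,000 (Calder) > 57,980,000 (Alder) > 51,580,000 (Brio) > 38,440,000 (Apex) > …
Second-price: Hale pays Onyx's bid of $58,350,000.

Hale pays $58,350,000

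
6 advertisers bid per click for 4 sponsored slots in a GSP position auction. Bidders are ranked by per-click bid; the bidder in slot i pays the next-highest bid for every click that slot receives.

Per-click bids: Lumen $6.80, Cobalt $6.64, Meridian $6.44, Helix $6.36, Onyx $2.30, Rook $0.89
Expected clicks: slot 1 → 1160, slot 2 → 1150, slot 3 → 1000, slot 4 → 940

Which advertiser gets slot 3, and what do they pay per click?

Meridian; $6.36 per click

Per-click bids in order: $6.80 (Lumen) > $6.64 (Cobalt) > $6.44 (Meridian) > $6.36 (Helix) > $2.30 (Onyx) > …
Slot 3 goes to the third-ranked bidder, Meridian, who pays the next bid down: $6.36/click.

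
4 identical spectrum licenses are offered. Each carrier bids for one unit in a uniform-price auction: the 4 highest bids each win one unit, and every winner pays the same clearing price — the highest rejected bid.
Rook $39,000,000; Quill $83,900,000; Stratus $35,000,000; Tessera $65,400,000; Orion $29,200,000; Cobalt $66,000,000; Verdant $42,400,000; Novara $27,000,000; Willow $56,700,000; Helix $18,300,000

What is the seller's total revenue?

Total revenue: $169,600,000

Sorting: 83,900,000 (Quill), 66,000,000 (Cobalt), 65,400,000 (Tessera), 56,700,000 (Willow), 42,400,000 (Verdant), 39,000,000 (Rook), …
The 4 highest are Quill, Cobalt, Tessera, Willow.
First losing bid is Verdant's $42,400,000, which sets the uniform price.
Total revenue = 4 × $42,400,000 = $169,600,000.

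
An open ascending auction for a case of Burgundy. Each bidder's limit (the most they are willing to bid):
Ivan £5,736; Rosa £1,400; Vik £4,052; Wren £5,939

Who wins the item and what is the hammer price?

Wren wins at £5,736

Ascending (English) auction: the price rises until one bidder remains; the winner pays the price at which the last rival dropped out.
Sorting limits: 5,939 (Wren) > 5,736 (Ivan) > 4,052 (Vik) > 1,400 (Rosa)
Bidding ends when Ivan exits at £5,736; Wren takes it.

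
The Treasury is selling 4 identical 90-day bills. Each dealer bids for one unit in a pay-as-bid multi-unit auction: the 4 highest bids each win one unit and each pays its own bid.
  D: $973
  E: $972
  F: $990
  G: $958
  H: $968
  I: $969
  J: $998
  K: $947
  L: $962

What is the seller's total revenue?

Ordering the bids: 998 (J), 990 (F), 973 (D), 972 (E), 969 (I), 968 (H), …
The 4 highest are J, F, D, E.
Total revenue = 998 + 990 + 973 + 972 = $3,933.

Total revenue: $3,933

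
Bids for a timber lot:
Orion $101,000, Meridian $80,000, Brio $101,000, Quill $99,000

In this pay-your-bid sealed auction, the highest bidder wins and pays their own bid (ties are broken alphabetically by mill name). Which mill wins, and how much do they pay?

Brio pays $101,000

Pay-your-bid sealed auction: the highest bidder wins and pays their own bid.
Bids ranked: 101,000 (Brio) > 101,000 (Orion) > 99,000 (Quill) > 80,000 (Meridian)
Brio and Orion tie at $101,000; tie-break gives it to Brio.
Brio is highest → pays own bid, $101,000.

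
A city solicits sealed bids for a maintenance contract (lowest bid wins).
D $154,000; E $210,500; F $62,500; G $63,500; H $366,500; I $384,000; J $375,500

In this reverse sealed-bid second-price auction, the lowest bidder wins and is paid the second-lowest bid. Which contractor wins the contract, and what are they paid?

Bids ranked: 62,500 (F) < 63,500 (G) < 154,000 (D) < 210,500 (E) < 366,500 (H) < 375,500 (J) < …
Second-price: F is paid G's bid of $63,500.

F is paid $63,500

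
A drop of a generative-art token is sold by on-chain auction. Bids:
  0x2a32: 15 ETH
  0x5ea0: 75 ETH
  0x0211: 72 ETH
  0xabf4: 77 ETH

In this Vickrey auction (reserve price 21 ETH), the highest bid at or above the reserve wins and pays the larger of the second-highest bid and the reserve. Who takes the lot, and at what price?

Bids ranked: 77 (0xabf4) > 75 (0x5ea0) > 72 (0x0211) > 15 (0x2a32)
Highest eligible bid: 0xabf4 at 77 ETH.
max(second-highest 75 ETH, reserve 21 ETH) = 75 ETH; the reserve does not bind.

0xabf4 pays 75 ETH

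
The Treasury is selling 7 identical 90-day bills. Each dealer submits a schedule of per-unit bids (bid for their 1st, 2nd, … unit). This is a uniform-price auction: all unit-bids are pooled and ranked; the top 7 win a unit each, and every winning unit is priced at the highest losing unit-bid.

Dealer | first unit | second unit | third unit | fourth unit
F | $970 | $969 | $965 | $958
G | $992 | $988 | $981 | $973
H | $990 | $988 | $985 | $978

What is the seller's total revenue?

Pooled unit-bids ranked (top 7): 992 (G-1), 990 (H-1), 988 (G-2), 988 (H-2), 985 (H-3), 981 (G-3), 978 (H-4)
First bid not allocated: $973.
Allocation: G 3, H 4. Every unit priced at $973.
Revenue = 7 × 973 = $6,811.

Total revenue: $6,811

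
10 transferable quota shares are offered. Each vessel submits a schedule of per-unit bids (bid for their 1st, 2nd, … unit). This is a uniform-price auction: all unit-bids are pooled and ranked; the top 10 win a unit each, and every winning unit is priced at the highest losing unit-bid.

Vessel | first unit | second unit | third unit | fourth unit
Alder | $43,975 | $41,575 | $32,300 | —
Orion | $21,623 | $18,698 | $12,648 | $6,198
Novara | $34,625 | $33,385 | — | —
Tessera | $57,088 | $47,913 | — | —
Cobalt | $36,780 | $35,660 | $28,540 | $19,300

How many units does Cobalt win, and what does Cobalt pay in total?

Cobalt: 3 units, pays $64,869

Merging the schedules and taking the best 10: 57,088 (Tessera-1), 47,913 (Tessera-2), 43,975 (Alder-1), 41,575 (Alder-2), 36,780 (Cobalt-1), 35,660 (Cobalt-2), 34,625 (Novara-1), 33,385 (Novara-2), 32,300 (Alder-3), 28,540 (Cobalt-3)
The (k+1)-th unit-bid is $21,623.
Cobalt wins 3 unit(s) at $21,623 each.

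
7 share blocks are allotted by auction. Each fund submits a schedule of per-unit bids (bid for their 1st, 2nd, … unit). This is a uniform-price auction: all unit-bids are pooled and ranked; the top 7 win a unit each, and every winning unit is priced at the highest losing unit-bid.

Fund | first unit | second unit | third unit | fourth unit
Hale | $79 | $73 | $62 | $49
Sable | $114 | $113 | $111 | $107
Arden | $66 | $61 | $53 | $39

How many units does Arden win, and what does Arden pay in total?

Pooled unit-bids ranked (top 7): 114 (Sable-1), 113 (Sable-2), 111 (Sable-3), 107 (Sable-4), 79 (Hale-1), 73 (Hale-2), 66 (Arden-1)
First bid not allocated: $62.
Arden wins 1 unit(s) at $62 each.

Arden: 1 unit, pays $62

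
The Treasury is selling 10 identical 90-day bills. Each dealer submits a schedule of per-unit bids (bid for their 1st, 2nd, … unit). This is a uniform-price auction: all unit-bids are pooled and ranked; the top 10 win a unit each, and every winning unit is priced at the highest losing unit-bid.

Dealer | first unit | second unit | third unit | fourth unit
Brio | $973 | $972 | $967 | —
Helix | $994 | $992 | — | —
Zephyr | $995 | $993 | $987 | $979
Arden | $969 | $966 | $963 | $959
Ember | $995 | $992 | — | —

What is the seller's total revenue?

Total revenue: $9,690

Merging the schedules and taking the best 10: 995 (Zephyr-1), 995 (Ember-1), 994 (Helix-1), 993 (Zephyr-2), 992 (Helix-2), 992 (Ember-2), 987 (Zephyr-3), 979 (Zephyr-4), 973 (Brio-1), 972 (Brio-2)
The (k+1)-th unit-bid is $969.
Allocation: Brio 2, Ember 2, Helix 2, Zephyr 4. Every unit priced at $969.
Revenue = 10 × 969 = $9,690.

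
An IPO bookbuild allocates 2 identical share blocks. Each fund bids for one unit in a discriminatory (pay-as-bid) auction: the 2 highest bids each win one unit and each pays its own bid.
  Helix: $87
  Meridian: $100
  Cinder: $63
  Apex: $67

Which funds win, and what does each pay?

Meridian $100, Helix $87

Sorting: 100 (Meridian), 87 (Helix), 67 (Apex), 63 (Cinder)
Top 2: Meridian, Helix.
Each winner pays its own bid: Meridian $100, Helix $87.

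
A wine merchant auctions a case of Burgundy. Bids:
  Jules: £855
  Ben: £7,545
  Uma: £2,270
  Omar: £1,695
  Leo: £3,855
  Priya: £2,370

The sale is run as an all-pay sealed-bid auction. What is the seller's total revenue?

Total revenue: £18,590

Rule: the highest bidder wins the item, but every bidder pays their own bid.
Bids in order: 7,545 (Ben) > 3,855 (Leo) > 2,370 (Priya) > 2,270 (Uma) > 1,695 (Omar) > 855 (Jules)
Every bidder forfeits their bid regardless of winning.
Revenue = 855 + 7,545 + 2,270 + 1,695 + 3,855 + 2,370 = £18,590.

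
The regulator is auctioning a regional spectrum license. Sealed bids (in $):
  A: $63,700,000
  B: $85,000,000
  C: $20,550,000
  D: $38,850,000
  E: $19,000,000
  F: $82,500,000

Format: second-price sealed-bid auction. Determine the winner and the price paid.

Bids ranked: 85,000,000 (B) > 82,500,000 (F) > 63,700,000 (A) > 38,850,000 (D) > 20,550,000 (C) > 19,000,000 (E)
B wins with the highest bid; price is set by the runner-up at $82,500,000.

B pays $82,500,000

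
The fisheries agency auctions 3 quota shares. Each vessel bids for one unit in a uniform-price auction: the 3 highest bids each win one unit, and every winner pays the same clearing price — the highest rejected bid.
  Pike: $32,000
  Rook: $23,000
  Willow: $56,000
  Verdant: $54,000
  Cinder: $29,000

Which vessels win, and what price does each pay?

Sorting: 56,000 (Willow), 54,000 (Verdant), 32,000 (Pike), 29,000 (Cinder), 23,000 (Rook)
Winners (3 units): Willow, Verdant, Pike.
Clearing price = highest rejected bid = $29,000.

Willow, Verdant, Pike; each pays $29,000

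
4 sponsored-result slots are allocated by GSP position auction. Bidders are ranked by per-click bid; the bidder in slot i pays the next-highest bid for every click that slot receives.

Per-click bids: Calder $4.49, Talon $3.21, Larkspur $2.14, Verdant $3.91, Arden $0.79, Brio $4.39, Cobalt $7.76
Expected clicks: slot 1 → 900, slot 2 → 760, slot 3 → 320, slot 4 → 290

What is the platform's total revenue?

Total revenue: $9559.50

Per-click bids in order: $7.76 (Cobalt) > $4.49 (Calder) > $4.39 (Brio) > $3.91 (Verdant) > $3.21 (Talon) > …
Slot 1: Cobalt pays $4.49 × 900 = $4041.00
Slot 2: Calder pays $4.39 × 760 = $3336.40
Slot 3: Brio pays $3.91 × 320 = $1251.20
Slot 4: Verdant pays $3.21 × 290 = $930.90
Total = $9559.50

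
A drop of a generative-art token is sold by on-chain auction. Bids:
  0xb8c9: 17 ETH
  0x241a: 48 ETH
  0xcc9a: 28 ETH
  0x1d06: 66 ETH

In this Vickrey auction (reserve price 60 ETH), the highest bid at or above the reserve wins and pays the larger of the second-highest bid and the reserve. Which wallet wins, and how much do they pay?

Sorting bids: 66 (0x1d06) > 48 (0x241a) > 28 (0xcc9a) > 17 (0xb8c9)
0x1d06 has the top bid at or above the reserve (66 ETH).
Second-highest bid 48 ETH is below the reserve 60 ETH, so the reserve binds → payment 60 ETH.

0x1d06 pays 60 ETH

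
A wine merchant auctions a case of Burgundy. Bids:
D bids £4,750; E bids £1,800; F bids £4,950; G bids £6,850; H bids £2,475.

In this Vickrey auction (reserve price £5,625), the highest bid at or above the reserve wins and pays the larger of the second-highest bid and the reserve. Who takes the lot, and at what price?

G pays £5,625

Rule: the highest bid at or above the reserve wins and pays the larger of the second-highest bid and the reserve.
Bids ranked: 6,850 (G) > 4,950 (F) > 4,750 (D) > 2,475 (H) > 1,800 (E)
G has the top bid at or above the reserve (£6,850).
max(second-highest £4,950, reserve £5,625) = £5,625.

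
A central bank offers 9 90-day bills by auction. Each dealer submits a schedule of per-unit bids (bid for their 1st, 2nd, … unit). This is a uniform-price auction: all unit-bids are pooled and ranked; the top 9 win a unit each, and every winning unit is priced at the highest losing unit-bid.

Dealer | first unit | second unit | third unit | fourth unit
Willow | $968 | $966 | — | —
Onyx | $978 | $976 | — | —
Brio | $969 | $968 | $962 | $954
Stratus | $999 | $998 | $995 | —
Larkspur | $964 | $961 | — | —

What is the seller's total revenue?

Merging the schedules and taking the best 9: 999 (Stratus-1), 998 (Stratus-2), 995 (Stratus-3), 978 (Onyx-1), 976 (Onyx-2), 969 (Brio-1), 968 (Willow-1), 968 (Brio-2), 966 (Willow-2)
The (k+1)-th unit-bid is $964.
Allocation: Brio 2, Onyx 2, Stratus 3, Willow 2. Every unit priced at $964.
Revenue = 9 × 964 = $8,676.

Total revenue: $8,676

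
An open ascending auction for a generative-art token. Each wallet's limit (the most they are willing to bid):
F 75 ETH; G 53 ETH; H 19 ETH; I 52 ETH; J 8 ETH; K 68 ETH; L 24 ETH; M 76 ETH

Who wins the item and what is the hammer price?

M wins at 75 ETH

Sorting limits: 76 (M) > 75 (F) > 68 (K) > 53 (G) > 52 (I) > 24 (L) > …
Once the price passes 75 ETH, only M is left; the hammer falls at F's limit of 75 ETH.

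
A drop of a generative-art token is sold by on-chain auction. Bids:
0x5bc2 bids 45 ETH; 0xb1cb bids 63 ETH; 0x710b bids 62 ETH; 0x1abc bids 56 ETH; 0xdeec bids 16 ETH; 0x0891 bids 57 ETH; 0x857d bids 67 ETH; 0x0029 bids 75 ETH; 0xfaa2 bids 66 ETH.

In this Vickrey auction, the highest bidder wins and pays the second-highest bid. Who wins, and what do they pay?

0x0029 pays 67 ETH

Bids in order: 75 (0x0029) > 67 (0x857d) > 66 (0xfaa2) > 63 (0xb1cb) > 62 (0x710b) > 57 (0x0891) > …
Second-price: 0x0029 pays 0x857d's bid of 67 ETH.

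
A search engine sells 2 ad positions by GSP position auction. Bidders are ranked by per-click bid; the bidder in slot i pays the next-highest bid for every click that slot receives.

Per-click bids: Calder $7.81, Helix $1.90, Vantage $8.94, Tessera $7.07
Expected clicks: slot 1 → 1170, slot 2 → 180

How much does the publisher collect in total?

Sorting advertisers: $8.94 (Vantage) > $7.81 (Calder) > $7.07 (Tessera) > …
Slot 1: Vantage pays $7.81 × 1170 = $9137.70
Slot 2: Calder pays $7.07 × 180 = $1272.60
Total = $10410.30

Total revenue: $10410.30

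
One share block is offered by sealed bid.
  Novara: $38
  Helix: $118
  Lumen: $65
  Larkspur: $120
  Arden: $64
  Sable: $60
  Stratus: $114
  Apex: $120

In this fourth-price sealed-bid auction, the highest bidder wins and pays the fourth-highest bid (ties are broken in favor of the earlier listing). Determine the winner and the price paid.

Sorting bids: 120 (Larkspur) > 120 (Apex) > 118 (Helix) > 114 (Stratus) > 65 (Lumen) > 64 (Arden) > …
Tie at $120 → Larkspur wins by tie-break.
Larkspur is highest; pays the fourth-highest bid, $114.

Larkspur pays $114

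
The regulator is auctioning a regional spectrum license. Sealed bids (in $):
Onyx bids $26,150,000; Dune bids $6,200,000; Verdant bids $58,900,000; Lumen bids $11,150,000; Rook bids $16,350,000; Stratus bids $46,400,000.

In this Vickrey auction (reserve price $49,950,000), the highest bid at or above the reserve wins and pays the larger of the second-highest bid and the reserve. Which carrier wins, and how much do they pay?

Bids ranked: 58,900,000 (Verdant) > 46,400,000 (Stratus) > 26,150,000 (Onyx) > 16,350,000 (Rook) > 11,150,000 (Lumen) > 6,200,000 (Dune)
Highest eligible bid: Verdant at $58,900,000.
max(second-highest $46,400,000, reserve $49,950,000) = $49,950,000.

Verdant pays $49,950,000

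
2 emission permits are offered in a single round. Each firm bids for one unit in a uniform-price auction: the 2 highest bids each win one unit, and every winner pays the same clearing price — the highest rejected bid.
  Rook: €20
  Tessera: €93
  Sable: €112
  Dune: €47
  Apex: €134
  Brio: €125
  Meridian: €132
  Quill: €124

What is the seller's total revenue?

Total revenue: €250

Bids ranked high→low: 134 (Apex), 132 (Meridian), 125 (Brio), 124 (Quill), …
Winners (2 units): Apex, Meridian.
Highest unsuccessful bid: €125 → clearing price.
Total revenue = 2 × €125 = €250.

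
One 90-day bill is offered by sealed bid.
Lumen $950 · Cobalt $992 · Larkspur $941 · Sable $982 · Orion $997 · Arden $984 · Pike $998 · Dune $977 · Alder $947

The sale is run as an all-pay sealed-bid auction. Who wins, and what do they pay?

Pike pays $998

Bids in order: 998 (Pike) > 997 (Orion) > 992 (Cobalt) > 984 (Arden) > 982 (Sable) > 977 (Dune) > …
Pike is highest and takes the item; every bidder forfeits their bid.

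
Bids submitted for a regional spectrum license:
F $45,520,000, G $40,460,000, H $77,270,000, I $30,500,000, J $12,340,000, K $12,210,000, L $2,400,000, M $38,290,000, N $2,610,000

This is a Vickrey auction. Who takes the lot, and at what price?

H pays $45,520,000

Vickrey auction: the highest bidder wins and pays the second-highest bid.
Bids in order: 77,270,000 (H) > 45,520,000 (F) > 40,460,000 (G) > 38,290,000 (M) > 30,500,000 (I) > 12,340,000 (J) > …
H is highest; pays the second-highest bid, $45,520,000.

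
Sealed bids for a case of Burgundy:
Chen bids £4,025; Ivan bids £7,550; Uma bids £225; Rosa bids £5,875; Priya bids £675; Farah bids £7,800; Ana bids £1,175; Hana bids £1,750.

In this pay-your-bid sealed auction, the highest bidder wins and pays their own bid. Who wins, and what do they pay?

Farah pays £7,800

Bids ranked: 7,800 (Farah) > 7,550 (Ivan) > 5,875 (Rosa) > 4,025 (Chen) > 1,750 (Hana) > 1,175 (Ana) > …
Farah is highest → pays own bid, £7,800.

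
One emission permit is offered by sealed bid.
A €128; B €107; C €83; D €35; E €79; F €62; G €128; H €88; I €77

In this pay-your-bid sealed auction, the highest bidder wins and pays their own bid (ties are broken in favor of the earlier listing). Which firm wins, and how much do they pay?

Sorting bids: 128 (A) > 128 (G) > 107 (B) > 88 (H) > 83 (C) > 79 (E) > …
Tie at €128 → A wins by tie-break.
A has the highest bid and pays exactly that: €128.

A pays €128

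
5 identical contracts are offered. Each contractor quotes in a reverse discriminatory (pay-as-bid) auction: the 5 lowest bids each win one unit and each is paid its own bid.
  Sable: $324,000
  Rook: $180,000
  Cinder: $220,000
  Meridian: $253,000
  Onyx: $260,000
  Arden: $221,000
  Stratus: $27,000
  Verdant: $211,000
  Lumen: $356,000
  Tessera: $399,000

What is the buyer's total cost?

Bids ranked low→high: 27,000 (Stratus), 180,000 (Rook), 211,000 (Verdant), 220,000 (Cinder), 221,000 (Arden), 253,000 (Meridian), 260,000 (Onyx), …
Lowest 5: Stratus, Rook, Verdant, Cinder, Arden.
Total cost = 27,000 + 180,000 + 211,000 + 220,000 + 221,000 = $859,000.

Total cost: $859,000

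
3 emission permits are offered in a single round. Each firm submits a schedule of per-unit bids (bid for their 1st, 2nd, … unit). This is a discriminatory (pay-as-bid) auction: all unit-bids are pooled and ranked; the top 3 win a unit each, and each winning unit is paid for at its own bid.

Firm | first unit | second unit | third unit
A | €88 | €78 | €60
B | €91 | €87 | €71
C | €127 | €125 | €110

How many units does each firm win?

Merging the schedules and taking the best 3: 127 (C-1), 125 (C-2), 110 (C-3)
Next rejected bid: €91 (not a price — pay-as-bid).
Allocation: C 3.

C 3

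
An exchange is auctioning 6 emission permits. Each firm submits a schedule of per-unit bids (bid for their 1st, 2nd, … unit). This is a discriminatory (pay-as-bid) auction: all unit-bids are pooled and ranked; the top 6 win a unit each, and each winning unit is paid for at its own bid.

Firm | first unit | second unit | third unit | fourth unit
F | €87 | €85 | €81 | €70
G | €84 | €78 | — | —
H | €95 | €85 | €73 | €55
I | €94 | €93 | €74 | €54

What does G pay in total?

Merging the schedules and taking the best 6: 95 (H-1), 94 (I-1), 93 (I-2), 87 (F-1), 85 (F-2), 85 (H-2)
Next rejected bid: €84 (not a price — pay-as-bid).
G wins no units.

G pays €0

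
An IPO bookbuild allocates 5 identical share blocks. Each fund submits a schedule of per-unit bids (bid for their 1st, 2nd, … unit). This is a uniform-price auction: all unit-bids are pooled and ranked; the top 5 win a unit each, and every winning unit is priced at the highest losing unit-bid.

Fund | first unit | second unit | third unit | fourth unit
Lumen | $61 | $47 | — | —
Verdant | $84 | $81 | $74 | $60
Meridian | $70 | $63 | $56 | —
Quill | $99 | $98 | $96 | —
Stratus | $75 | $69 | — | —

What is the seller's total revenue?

Pooled unit-bids ranked (top 5): 99 (Quill-1), 98 (Quill-2), 96 (Quill-3), 84 (Verdant-1), 81 (Verdant-2)
Highest rejected unit-bid = $75.
Allocation: Quill 3, Verdant 2. Every unit priced at $75.
Revenue = 5 × 75 = $375.

Total revenue: $375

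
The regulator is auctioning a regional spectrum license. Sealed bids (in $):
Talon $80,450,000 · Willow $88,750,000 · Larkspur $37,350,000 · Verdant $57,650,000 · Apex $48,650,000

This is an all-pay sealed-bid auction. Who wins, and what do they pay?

Sorting bids: 88,750,000 (Willow) > 80,450,000 (Talon) > 57,650,000 (Verdant) > 48,650,000 (Apex) > 37,350,000 (Larkspur)
Willow is highest and takes the item; every bidder forfeits their bid.

Willow pays $88,750,000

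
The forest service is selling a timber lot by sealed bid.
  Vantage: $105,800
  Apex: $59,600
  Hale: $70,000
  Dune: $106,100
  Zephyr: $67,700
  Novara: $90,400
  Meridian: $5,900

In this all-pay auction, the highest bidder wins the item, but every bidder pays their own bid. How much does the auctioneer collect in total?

Total revenue: $505,500

Bids in order: 106,100 (Dune) > 105,800 (Vantage) > 90,400 (Novara) > 70,000 (Hale) > 67,700 (Zephyr) > 59,600 (Apex) > …
Every bidder forfeits their bid regardless of winning.
Revenue = 105,800 + 59,600 + 70,000 + 106,100 + 67,700 + 90,400 + 5,900 = $505,500.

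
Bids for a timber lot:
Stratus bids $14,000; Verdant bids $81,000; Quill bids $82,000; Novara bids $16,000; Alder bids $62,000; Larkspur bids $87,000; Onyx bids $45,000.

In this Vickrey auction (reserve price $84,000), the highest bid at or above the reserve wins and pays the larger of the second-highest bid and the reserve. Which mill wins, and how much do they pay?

Rule: the highest bid at or above the reserve wins and pays the larger of the second-highest bid and the reserve.
Bids in order: 87,000 (Larkspur) > 82,000 (Quill) > 81,000 (Verdant) > 62,000 (Alder) > 45,000 (Onyx) > 16,000 (Novara) > …
Highest eligible bid: Larkspur at $87,000.
max(second-highest $82,000, reserve $84,000) = $84,000.

Larkspur pays $84,000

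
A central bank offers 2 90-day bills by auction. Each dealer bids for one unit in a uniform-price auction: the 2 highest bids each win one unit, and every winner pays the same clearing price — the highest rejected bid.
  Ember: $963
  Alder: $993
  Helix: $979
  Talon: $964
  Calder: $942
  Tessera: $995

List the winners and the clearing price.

Tessera, Alder; each pays $979

Bids ranked high→low: 995 (Tessera), 993 (Alder), 979 (Helix), 964 (Talon), …
Top 2: Tessera, Alder.
Clearing price = highest rejected bid = $979.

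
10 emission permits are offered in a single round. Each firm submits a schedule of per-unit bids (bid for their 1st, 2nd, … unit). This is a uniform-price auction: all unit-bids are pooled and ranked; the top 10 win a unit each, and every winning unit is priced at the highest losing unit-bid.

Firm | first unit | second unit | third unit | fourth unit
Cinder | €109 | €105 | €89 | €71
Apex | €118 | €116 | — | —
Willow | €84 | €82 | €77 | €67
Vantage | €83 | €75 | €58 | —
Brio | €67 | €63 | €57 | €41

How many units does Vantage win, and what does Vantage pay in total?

Merging the schedules and taking the best 10: 118 (Apex-1), 116 (Apex-2), 109 (Cinder-1), 105 (Cinder-2), 89 (Cinder-3), 84 (Willow-1), 83 (Vantage-1), 82 (Willow-2), 77 (Willow-3), 75 (Vantage-2)
First bid not allocated: €71.
Vantage wins 2 unit(s) at €71 each.

Vantage: 2 units, pays €142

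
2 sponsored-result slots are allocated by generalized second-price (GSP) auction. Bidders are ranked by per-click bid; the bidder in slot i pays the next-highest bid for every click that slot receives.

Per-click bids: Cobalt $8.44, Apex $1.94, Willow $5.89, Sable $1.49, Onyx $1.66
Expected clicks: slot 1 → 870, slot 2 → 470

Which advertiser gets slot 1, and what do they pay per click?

Ranked by bid: $8.44 (Cobalt) > $5.89 (Willow) > $1.94 (Apex) > …
Slot 1 goes to the first-ranked bidder, Cobalt, who pays the next bid down: $5.89/click.

Cobalt; $5.89 per click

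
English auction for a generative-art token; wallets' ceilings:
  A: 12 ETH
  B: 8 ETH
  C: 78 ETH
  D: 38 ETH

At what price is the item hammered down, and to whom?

Sorting limits: 78 (C) > 38 (D) > 12 (A) > 8 (B)
Once the price passes 38 ETH, only C is left; the hammer falls at D's limit of 38 ETH.

C wins at 38 ETH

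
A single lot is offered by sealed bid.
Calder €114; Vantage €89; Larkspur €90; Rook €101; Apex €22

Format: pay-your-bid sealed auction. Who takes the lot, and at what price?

Calder pays €114

Bids in order: 114 (Calder) > 101 (Rook) > 90 (Larkspur) > 89 (Vantage) > 22 (Apex)
Calder is highest → pays own bid, €114.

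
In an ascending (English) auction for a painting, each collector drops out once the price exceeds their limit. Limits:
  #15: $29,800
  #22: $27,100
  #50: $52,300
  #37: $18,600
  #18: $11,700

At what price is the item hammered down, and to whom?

Sorting limits: 52,300 (#50) > 29,800 (#15) > 27,100 (#22) > 18,600 (#37) > 11,700 (#18)
Once the price passes $29,800, only #50 is left; the hammer falls at #15's limit of $29,800.

#50 wins at $29,800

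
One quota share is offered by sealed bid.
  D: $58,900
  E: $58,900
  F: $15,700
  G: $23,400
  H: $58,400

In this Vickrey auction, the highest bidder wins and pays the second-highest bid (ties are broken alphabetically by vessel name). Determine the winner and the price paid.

Sorting bids: 58,900 (D) > 58,900 (E) > 58,400 (H) > 23,400 (G) > 15,700 (F)
D and E tie at $58,900; tie-break gives it to D.
D wins with the highest bid; price is set by the runner-up at $58,900.

D pays $58,900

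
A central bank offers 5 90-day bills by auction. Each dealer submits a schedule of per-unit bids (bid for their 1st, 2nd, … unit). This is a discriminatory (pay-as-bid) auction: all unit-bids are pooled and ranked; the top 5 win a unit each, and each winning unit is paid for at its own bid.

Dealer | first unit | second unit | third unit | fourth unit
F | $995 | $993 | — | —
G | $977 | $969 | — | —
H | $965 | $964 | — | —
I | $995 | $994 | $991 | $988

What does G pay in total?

G pays $0

Merging the schedules and taking the best 5: 995 (F-1), 995 (I-1), 994 (I-2), 993 (F-2), 991 (I-3)
Next rejected bid: $988 (not a price — pay-as-bid).
G wins no units.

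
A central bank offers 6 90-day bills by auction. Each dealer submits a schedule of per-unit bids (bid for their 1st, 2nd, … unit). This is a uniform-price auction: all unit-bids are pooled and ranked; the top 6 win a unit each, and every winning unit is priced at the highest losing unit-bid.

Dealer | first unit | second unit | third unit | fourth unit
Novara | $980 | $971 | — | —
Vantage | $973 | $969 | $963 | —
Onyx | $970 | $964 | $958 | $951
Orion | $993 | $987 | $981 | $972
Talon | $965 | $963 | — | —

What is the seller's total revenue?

Total revenue: $5,826

Merging the schedules and taking the best 6: 993 (Orion-1), 987 (Orion-2), 981 (Orion-3), 980 (Novara-1), 973 (Vantage-1), 972 (Orion-4)
The (k+1)-th unit-bid is $971.
Allocation: Novara 1, Orion 4, Vantage 1. Every unit priced at $971.
Revenue = 6 × 971 = $5,826.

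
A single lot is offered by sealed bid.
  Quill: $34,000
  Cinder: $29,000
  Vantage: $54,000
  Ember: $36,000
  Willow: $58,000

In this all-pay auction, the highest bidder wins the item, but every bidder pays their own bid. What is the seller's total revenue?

Sorting bids: 58,000 (Willow) > 54,000 (Vantage) > 36,000 (Ember) > 34,000 (Quill) > 29,000 (Cinder)
Willow wins with the top bid; all bids are sunk regardless.
Every bidder forfeits their bid regardless of winning.
Revenue = 34,000 + 29,000 + 54,000 + 36,000 + 58,000 = $211,000.

Total revenue: $211,000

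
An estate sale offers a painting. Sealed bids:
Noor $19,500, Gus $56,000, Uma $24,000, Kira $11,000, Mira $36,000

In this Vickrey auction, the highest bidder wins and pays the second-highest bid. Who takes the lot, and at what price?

Rule: the highest bidder wins and pays the second-highest bid.
Bids in order: 56,000 (Gus) > 36,000 (Mira) > 24,000 (Uma) > 19,500 (Noor) > 11,000 (Kira)
Second-price: Gus pays Mira's bid of $36,000.

Gus pays $36,000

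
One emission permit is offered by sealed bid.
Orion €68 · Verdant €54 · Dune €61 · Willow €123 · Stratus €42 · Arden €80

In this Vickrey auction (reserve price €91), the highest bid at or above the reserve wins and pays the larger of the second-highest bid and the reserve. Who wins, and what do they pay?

Willow pays €91

Rule: the highest bid at or above the reserve wins and pays the larger of the second-highest bid and the reserve.
Bids ranked: 123 (Willow) > 80 (Arden) > 68 (Orion) > 61 (Dune) > 54 (Verdant) > 42 (Stratus)
Willow has the top bid at or above the reserve (€123).
Second-highest bid €80 is below the reserve €91, so the reserve binds → payment €91.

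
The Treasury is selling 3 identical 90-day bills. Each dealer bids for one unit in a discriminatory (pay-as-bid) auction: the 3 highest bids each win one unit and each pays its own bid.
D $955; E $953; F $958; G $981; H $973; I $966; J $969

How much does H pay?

Bids ranked high→low: 981 (G), 973 (H), 969 (J), 966 (I), 958 (F), …
Top 3: G, H, J.
H wins → own bid $973.

H pays $973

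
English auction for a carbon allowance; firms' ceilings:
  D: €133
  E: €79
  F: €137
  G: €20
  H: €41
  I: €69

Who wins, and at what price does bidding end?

F wins at €133

Sorting limits: 137 (F) > 133 (D) > 79 (E) > 69 (I) > 41 (H) > 20 (G)
D is the last rival to drop out, at €133; F remains and wins at that price.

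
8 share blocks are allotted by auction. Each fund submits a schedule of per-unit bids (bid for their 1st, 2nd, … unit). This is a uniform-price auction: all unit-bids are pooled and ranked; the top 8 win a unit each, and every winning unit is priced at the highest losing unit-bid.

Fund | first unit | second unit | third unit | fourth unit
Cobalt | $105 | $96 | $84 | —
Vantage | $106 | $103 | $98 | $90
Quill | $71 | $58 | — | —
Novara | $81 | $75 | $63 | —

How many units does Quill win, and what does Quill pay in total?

Quill: 0 units, pays $0

Pooled unit-bids ranked (top 8): 106 (Vantage-1), 105 (Cobalt-1), 103 (Vantage-2), 98 (Vantage-3), 96 (Cobalt-2), 90 (Vantage-4), 84 (Cobalt-3), 81 (Novara-1)
Highest rejected unit-bid = $75.
Quill wins 0 unit(s) at $75 each.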